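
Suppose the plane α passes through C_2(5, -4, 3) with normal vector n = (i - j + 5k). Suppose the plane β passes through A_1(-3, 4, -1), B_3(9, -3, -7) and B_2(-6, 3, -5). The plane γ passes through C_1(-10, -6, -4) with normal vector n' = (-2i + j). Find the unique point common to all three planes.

α: n·r = n·C_2 gives x - y + 5z = 24.
A_1B_3 = (12, -7, -6), A_1B_2 = (-3, -1, -4); a normal to β is A_1B_3 × A_1B_2 = (22, 66, -33).
Using A_1: β has equation 22x + 66y - 33z = 231.
γ: n'·r = n'·C_1 gives -2x + y = 14.
Solving the 3×3 linear system x - y + 5z = 24, 22x + 66y - 33z = 231, -2x + y = 14 (e.g. by elimination or Cramer's rule, determinant = 737) gives (-3, 8, 7).

(-3, 8, 7)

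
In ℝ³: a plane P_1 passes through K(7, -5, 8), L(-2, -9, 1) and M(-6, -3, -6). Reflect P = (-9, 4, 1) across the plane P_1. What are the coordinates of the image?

(3, -2, -11)

KL = (-9, -4, -7), KM = (-13, 2, -14); a normal to P_1 is KL × KM = (70, -35, -70).
Using K: P_1 has equation 70x - 35y - 70z = 105.
λ = (n·P − d)/|n|² = (-840 − 105)/11025 = -3/35.
Reflection = P − 2λn = (-9, 4, 1) − (-6/35)·(70, -35, -70) = (3, -2, -11).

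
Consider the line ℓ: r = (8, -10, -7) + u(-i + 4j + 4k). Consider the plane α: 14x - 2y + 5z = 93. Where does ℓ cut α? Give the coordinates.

(6, -2, 1)

Substitute r = (8, -10, -7) + t(-1, 4, 4) into the plane: 97 + (-2)t = 93, so t = 2.
Intersection: (8, -10, -7) + 2·(-1, 4, 4) = (6, -2, 1).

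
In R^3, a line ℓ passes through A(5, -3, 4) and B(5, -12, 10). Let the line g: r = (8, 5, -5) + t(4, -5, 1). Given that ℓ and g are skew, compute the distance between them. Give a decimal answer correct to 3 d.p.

1.435

A direction vector for ℓ is B − A = (0, -9, 6).
Common perpendicular direction n = (0, -9, 6) × (4, -5, 1) = (21, 24, 36).
With w = (8, 5, -5) − (5, -3, 4) = (3, 8, -9), w · n = -69.
Distance = |w · n| / |n| = |-69| / √2313 ≈ 1.435.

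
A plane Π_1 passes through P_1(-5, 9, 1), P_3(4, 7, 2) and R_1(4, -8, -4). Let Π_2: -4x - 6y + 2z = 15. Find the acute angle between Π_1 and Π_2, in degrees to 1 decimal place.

50.6

P_1P_3 = (9, -2, 1), P_1R_1 = (9, -17, -5); a normal to Π_1 is P_1P_3 × P_1R_1 = (27, 54, -135).
Using P_1: Π_1 has equation 27x + 54y - 135z = 216.
cos θ = |n₁·n₂| / (|n₁||n₂|) = |-702| / (√21870 · √56).
θ = arccos(0.63434) ≈ 50.6°.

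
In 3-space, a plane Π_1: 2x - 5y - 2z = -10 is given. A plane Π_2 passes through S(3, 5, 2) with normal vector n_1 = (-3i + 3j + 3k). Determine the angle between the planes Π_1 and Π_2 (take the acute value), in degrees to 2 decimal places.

Π_2: n_1·r = n_1·S gives -3x + 3y + 3z = 12.
cos θ = |n₁·n₂| / (|n₁||n₂|) = |-27| / (√33 · √27).
θ = arccos(0.90453) ≈ 25.24°.

25.24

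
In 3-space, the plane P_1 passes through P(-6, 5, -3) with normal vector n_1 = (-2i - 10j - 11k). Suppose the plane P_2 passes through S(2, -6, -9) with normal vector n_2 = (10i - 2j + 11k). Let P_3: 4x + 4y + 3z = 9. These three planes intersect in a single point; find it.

(0, 6, -5)

P_1: n_1·r = n_1·P gives -2x - 10y - 11z = -5.
P_2: n_2·r = n_2·S gives 10x - 2y + 11z = -67.
Solving the 3×3 linear system -2x - 10y - 11z = -5, 10x - 2y + 11z = -67, 4x + 4y + 3z = 9 (e.g. by elimination or Cramer's rule, determinant = -568) gives (0, 6, -5).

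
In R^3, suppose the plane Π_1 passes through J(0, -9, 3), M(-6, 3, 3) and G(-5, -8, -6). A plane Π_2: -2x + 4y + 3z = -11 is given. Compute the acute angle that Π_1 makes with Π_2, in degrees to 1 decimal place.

76.9

JM = (-6, 12, 0), JG = (-5, 1, -9); a normal to Π_1 is JM × JG = (-108, -54, 54).
Using J: Π_1 has equation -108x - 54y + 54z = 648.
cos θ = |n₁·n₂| / (|n₁||n₂|) = |162| / (√17496 · √29).
θ = arccos(0.22743) ≈ 76.9°.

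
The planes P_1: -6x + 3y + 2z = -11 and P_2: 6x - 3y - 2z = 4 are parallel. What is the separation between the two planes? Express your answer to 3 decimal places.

1.000

Rescale P_2 by 1/(-1): -6x + 3y + 2z = -4. Then distance = |-11 − (-4)| / √49 ≈ 1.000.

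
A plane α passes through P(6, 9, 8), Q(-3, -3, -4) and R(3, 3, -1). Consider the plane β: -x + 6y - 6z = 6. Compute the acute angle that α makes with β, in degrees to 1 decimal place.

36.6

PQ = (-9, -12, -12), PR = (-3, -6, -9); a normal to α is PQ × PR = (36, -45, 18).
Using P: α has equation 36x - 45y + 18z = -45.
cos θ = |n₁·n₂| / (|n₁||n₂|) = |-414| / (√3645 · √73).
θ = arccos(0.80258) ≈ 36.6°.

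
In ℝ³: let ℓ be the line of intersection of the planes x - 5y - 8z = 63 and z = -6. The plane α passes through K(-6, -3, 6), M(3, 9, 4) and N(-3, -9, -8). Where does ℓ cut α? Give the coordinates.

Direction of ℓ: (1, -5, -8) × (0, 0, 1) = (-5, -1, 0).
A point on ℓ: solving the two plane equations with x = 5 gives (5, -2, -6).
KM = (9, 12, -2), KN = (3, -6, -14); a normal to α is KM × KN = (-180, 120, -90).
Using K: α has equation -180x + 120y - 90z = 180.
Substitute r = (5, -2, -6) + t(-5, -1, 0) into the plane: -600 + 780t = 180, so t = 1.
Intersection: (5, -2, -6) + 1·(-5, -1, 0) = (0, -3, -6).

(0, -3, -6)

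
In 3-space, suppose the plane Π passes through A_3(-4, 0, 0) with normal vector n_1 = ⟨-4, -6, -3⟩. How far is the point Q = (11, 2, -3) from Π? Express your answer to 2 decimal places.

Π: n_1·r = n_1·A_3 gives -4x - 6y - 3z = 16.
n·Q − d = (-4)·(11) + (-6)·(2) + (-3)·(-3) − 16 = -63; |n| = √61.
Distance = |-63| / √61 = 63/√61 ≈ 8.07.

8.07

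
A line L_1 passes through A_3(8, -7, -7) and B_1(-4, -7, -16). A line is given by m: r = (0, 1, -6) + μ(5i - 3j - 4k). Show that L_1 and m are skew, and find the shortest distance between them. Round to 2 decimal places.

4.76

A direction vector for L_1 is B_1 − A_3 = (-12, 0, -9).
Common perpendicular direction n = (-12, 0, -9) × (5, -3, -4) = (-27, -93, 36).
With w = (0, 1, -6) − (8, -7, -7) = (-8, 8, 1), w · n = -492.
Since n ≠ 0 the lines are not parallel, and w · n = -492 ≠ 0 so they do not intersect; hence they are skew.
Distance = |w · n| / |n| = |-492| / √10674 ≈ 4.76.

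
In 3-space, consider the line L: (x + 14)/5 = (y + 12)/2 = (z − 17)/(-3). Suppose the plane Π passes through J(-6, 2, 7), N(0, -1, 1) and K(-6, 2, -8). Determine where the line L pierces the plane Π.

L has direction (5, 2, -3) through (-14, -12, 17).
JN = (6, -3, -6), JK = (0, 0, -15); a normal to Π is JN × JK = (45, 90, 0).
Using J: Π has equation 45x + 90y = -90.
Substitute r = (-14, -12, 17) + t(5, 2, -3) into the plane: -1710 + 405t = -90, so t = 4.
Intersection: (-14, -12, 17) + 4·(5, 2, -3) = (6, -4, 5).

(6, -4, 5)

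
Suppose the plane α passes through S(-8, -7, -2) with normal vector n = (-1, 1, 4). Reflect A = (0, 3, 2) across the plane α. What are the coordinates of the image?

α: n·r = n·S gives -x + y + 4z = -7.
λ = (n·A − d)/|n|² = (11 − (-7))/18 = 1.
Reflection = A − 2λn = (0, 3, 2) − 2·(-1, 1, 4) = (2, 1, -6).

(2, 1, -6)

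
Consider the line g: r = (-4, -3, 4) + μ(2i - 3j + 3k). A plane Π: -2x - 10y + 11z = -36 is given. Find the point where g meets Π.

(-8, 3, -2)

Substitute r = (-4, -3, 4) + t(2, -3, 3) into the plane: 82 + 59t = -36, so t = -2.
Intersection: (-4, -3, 4) + (-2)·(2, -3, 3) = (-8, 3, -2).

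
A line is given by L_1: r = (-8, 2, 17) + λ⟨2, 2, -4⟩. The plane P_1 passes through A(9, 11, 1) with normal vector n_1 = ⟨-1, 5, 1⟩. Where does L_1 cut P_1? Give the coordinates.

P_1: n_1·r = n_1·A gives -x + 5y + z = 47.
Substitute r = (-8, 2, 17) + t(2, 2, -4) into the plane: 35 + 4t = 47, so t = 3.
Intersection: (-8, 2, 17) + 3·(2, 2, -4) = (-2, 8, 5).

(-2, 8, 5)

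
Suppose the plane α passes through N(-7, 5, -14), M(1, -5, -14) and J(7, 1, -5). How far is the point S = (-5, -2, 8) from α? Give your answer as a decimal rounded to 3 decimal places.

17.094

NM = (8, -10, 0), NJ = (14, -4, 9); a normal to α is NM × NJ = (-90, -72, 108).
Using N: α has equation -90x - 72y + 108z = -1242.
n·S − d = (-90)·(-5) + (-72)·(-2) + (108)·(8) − (-1242) = 2700; |n| = √24948.
Distance = |2700| / √24948 = 2700/√24948 ≈ 17.094.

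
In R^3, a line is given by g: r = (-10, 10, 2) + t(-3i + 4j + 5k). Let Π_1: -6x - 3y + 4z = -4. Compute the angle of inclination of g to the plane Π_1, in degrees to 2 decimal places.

sin θ = |n·v| / (|n||v|) = |26| / (√61 · √50) = 0.47079.
θ ≈ 28.09°.

28.09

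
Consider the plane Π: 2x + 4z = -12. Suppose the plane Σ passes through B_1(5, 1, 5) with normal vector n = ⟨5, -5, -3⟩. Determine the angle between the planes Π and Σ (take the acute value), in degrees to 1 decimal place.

86.7

Σ: n·r = n·B_1 gives 5x - 5y - 3z = 5.
cos θ = |n₁·n₂| / (|n₁||n₂|) = |-2| / (√20 · √59).
θ = arccos(0.05822) ≈ 86.7°.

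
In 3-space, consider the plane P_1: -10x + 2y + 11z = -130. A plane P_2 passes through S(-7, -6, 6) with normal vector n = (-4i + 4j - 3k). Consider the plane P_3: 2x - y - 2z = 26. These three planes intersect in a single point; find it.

P_2: n·r = n·S gives -4x + 4y - 3z = -14.
Solving the 3×3 linear system -10x + 2y + 11z = -130, -4x + 4y - 3z = -14, 2x - y - 2z = 26 (e.g. by elimination or Cramer's rule, determinant = 38) gives (6, -2, -6).

(6, -2, -6)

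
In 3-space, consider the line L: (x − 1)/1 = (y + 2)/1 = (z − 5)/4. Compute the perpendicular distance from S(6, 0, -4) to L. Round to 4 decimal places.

7.9547

L has direction (1, 1, 4) through (1, -2, 5).
Taking (1, -2, 5) on L with direction v = (1, 1, 4): w = S − (1, -2, 5) = (5, 2, -9), and w × v = (17, -29, 3).
Distance = |w × v| / |v| = √1139 / √18 ≈ 7.9547.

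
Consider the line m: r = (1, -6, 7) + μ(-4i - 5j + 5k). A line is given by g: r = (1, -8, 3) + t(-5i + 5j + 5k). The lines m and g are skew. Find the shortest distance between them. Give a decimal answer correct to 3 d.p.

Common perpendicular direction n = (-4, -5, 5) × (-5, 5, 5) = (-50, -5, -45).
With w = (1, -8, 3) − (1, -6, 7) = (0, -2, -4), w · n = 190.
Distance = |w · n| / |n| = |190| / √4550 ≈ 2.817.

2.817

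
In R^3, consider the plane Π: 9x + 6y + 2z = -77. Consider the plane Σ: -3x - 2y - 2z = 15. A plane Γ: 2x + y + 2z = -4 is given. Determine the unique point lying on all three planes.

Solving the 3×3 linear system 9x + 6y + 2z = -77, -3x - 2y - 2z = 15, 2x + y + 2z = -4 (e.g. by elimination or Cramer's rule, determinant = -4) gives (-9, -2, 8).

(-9, -2, 8)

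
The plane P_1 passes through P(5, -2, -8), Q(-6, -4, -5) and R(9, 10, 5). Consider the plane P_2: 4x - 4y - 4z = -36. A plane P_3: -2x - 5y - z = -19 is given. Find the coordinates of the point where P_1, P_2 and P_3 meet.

PQ = (-11, -2, 3), PR = (4, 12, 13); a normal to P_1 is PQ × PR = (-62, 155, -124).
Using P: P_1 has equation -62x + 155y - 124z = 372.
Solving the 3×3 linear system -62x + 155y - 124z = 372, 4x - 4y - 4z = -36, -2x - 5y - z = -19 (e.g. by elimination or Cramer's rule, determinant = 6324) gives (-2, 4, 3).

(-2, 4, 3)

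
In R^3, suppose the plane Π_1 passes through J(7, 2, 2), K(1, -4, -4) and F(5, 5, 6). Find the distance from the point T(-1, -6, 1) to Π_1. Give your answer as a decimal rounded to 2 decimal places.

4.45

JK = (-6, -6, -6), JF = (-2, 3, 4); a normal to Π_1 is JK × JF = (-6, 36, -30).
Using J: Π_1 has equation -6x + 36y - 30z = -30.
n·T − d = (-6)·(-1) + (36)·(-6) + (-30)·(1) − (-30) = -210; |n| = √2232.
Distance = |-210| / √2232 = 210/√2232 ≈ 4.45.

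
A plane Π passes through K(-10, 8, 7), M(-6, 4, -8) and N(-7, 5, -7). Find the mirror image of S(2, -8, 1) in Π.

(6, -4, 1)

KM = (4, -4, -15), KN = (3, -3, -14); a normal to Π is KM × KN = (11, 11, 0).
Using K: Π has equation 11x + 11y = -22.
λ = (n·S − d)/|n|² = (-66 − (-22))/242 = -2/11.
Reflection = S − 2λn = (2, -8, 1) − (-4/11)·(11, 11, 0) = (6, -4, 1).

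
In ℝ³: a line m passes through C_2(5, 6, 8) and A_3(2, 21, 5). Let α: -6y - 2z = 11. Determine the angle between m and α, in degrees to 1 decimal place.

A direction vector for m is A_3 − C_2 = (-3, 15, -3).
sin θ = |n·v| / (|n||v|) = |-84| / (√40 · √243) = 0.85201.
θ ≈ 58.4°.

58.4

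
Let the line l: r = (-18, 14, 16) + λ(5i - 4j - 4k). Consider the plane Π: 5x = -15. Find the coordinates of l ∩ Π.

(-3, 2, 4)

Substitute r = (-18, 14, 16) + t(5, -4, -4) into the plane: -90 + 25t = -15, so t = 3.
Intersection: (-18, 14, 16) + 3·(5, -4, -4) = (-3, 2, 4).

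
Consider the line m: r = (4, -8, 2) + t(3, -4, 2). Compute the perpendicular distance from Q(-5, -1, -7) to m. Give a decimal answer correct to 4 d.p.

Taking (4, -8, 2) on m with direction v = (3, -4, 2): w = Q − (4, -8, 2) = (-9, 7, -9), and w × v = (-22, -9, 15).
Distance = |w × v| / |v| = √790 / √29 ≈ 5.2193.

5.2193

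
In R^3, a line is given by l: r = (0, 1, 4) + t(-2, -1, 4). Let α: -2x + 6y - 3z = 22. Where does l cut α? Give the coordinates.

(4, 3, -4)

Substitute r = (0, 1, 4) + t(-2, -1, 4) into the plane: -6 + (-14)t = 22, so t = -2.
Intersection: (0, 1, 4) + (-2)·(-2, -1, 4) = (4, 3, -4).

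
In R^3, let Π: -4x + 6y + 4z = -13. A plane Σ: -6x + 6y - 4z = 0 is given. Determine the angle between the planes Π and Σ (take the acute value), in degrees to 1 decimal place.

55.3

cos θ = |n₁·n₂| / (|n₁||n₂|) = |44| / (√68 · √88).
θ = arccos(0.56880) ≈ 55.3°.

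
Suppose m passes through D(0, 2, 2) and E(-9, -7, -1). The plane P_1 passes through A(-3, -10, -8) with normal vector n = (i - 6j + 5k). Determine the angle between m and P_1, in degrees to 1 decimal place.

16.9

A direction vector for m is E − D = (-9, -9, -3).
P_1: n·r = n·A gives x - 6y + 5z = 17.
sin θ = |n·v| / (|n||v|) = |30| / (√62 · √171) = 0.29136.
θ ≈ 16.9°.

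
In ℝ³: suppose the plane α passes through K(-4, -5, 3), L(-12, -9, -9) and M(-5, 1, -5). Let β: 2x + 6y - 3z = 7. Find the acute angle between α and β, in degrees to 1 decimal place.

86.7

KL = (-8, -4, -12), KM = (-1, 6, -8); a normal to α is KL × KM = (104, -52, -52).
Using K: α has equation 104x - 52y - 52z = -312.
cos θ = |n₁·n₂| / (|n₁||n₂|) = |52| / (√16224 · √49).
θ = arccos(0.05832) ≈ 86.7°.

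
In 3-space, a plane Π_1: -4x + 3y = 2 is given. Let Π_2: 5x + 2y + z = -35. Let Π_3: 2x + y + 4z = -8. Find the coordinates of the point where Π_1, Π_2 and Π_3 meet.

Solving the 3×3 linear system -4x + 3y = 2, 5x + 2y + z = -35, 2x + y + 4z = -8 (e.g. by elimination or Cramer's rule, determinant = -82) gives (-5, -6, 2).

(-5, -6, 2)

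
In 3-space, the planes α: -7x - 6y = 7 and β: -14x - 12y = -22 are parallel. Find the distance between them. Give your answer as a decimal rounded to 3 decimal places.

1.952

Rescale β by 1/2: -7x - 6y = -11. Then distance = |7 − (-11)| / √85 ≈ 1.952.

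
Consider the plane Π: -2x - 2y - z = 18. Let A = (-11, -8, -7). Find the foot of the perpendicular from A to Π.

Foot = A − λn with λ = (n·A − d)/|n|² = (45 − 18)/9 = 3.
Foot = (-11, -8, -7) − 3·(-2, -2, -1) = (-5, -2, -4).

(-5, -2, -4)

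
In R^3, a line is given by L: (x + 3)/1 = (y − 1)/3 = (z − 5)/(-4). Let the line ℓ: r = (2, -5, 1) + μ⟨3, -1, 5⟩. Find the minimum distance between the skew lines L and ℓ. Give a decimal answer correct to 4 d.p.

8.7233

L has direction (1, 3, -4) through (-3, 1, 5).
Common perpendicular direction n = (1, 3, -4) × (3, -1, 5) = (11, -17, -10).
With w = (2, -5, 1) − (-3, 1, 5) = (5, -6, -4), w · n = 197.
Distance = |w · n| / |n| = |197| / √510 ≈ 8.7233.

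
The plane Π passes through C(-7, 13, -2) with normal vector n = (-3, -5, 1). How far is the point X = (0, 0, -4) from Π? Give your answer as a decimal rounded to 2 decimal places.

Π: n·r = n·C gives -3x - 5y + z = -46.
n·X − d = (-3)·(0) + (-5)·(0) + (1)·(-4) − (-46) = 42; |n| = √35.
Distance = |42| / √35 = 42/√35 ≈ 7.10.

7.10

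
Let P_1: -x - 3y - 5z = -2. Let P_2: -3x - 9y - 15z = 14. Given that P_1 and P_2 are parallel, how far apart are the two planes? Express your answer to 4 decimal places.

1.1269

Rescale P_2 by 1/3: -x - 3y - 5z = 14/3. Then distance = |-2 − (14/3)| / √35 ≈ 1.1269.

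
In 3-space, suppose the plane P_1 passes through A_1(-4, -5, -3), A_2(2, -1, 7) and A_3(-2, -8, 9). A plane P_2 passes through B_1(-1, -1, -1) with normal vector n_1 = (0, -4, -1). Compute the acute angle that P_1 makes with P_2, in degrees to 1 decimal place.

54.3

A_1A_2 = (6, 4, 10), A_1A_3 = (2, -3, 12); a normal to P_1 is A_1A_2 × A_1A_3 = (78, -52, -26).
Using A_1: P_1 has equation 78x - 52y - 26z = 26.
P_2: n_1·r = n_1·B_1 gives -4y - z = 5.
cos θ = |n₁·n₂| / (|n₁||n₂|) = |234| / (√9464 · √17).
θ = arccos(0.58338) ≈ 54.3°.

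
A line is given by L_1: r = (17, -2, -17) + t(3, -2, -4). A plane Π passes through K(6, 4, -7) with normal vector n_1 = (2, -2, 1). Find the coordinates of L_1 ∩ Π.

(5, 6, -1)

Π: n_1·r = n_1·K gives 2x - 2y + z = -3.
Substitute r = (17, -2, -17) + t(3, -2, -4) into the plane: 21 + 6t = -3, so t = -4.
Intersection: (17, -2, -17) + (-4)·(3, -2, -4) = (5, 6, -1).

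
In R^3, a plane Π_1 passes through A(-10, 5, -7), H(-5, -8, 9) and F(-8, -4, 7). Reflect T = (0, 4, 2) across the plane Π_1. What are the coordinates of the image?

(-12, -8, -4)

AH = (5, -13, 16), AF = (2, -9, 14); a normal to Π_1 is AH × AF = (-38, -38, -19).
Using A: Π_1 has equation -38x - 38y - 19z = 323.
λ = (n·T − d)/|n|² = (-190 − 323)/3249 = -3/19.
Reflection = T − 2λn = (0, 4, 2) − (-6/19)·(-38, -38, -19) = (-12, -8, -4).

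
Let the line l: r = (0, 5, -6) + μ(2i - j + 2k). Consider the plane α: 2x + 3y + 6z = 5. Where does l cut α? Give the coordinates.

Substitute r = (0, 5, -6) + t(2, -1, 2) into the plane: -21 + 13t = 5, so t = 2.
Intersection: (0, 5, -6) + 2·(2, -1, 2) = (4, 3, -2).

(4, 3, -2)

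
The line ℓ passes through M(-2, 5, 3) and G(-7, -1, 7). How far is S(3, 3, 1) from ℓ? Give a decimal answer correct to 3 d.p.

A direction vector for ℓ is G − M = (-5, -6, 4).
Taking (-2, 5, 3) on ℓ with direction v = (-5, -6, 4): w = S − (-2, 5, 3) = (5, -2, -2), and w × v = (-20, -10, -40).
Distance = |w × v| / |v| = √2100 / √77 ≈ 5.222.

5.222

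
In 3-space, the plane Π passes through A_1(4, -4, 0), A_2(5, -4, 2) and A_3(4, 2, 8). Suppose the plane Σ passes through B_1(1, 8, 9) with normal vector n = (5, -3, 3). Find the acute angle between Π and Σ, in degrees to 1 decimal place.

A_1A_2 = (1, 0, 2), A_1A_3 = (0, 6, 8); a normal to Π is A_1A_2 × A_1A_3 = (-12, -8, 6).
Using A_1: Π has equation -12x - 8y + 6z = -16.
Σ: n·r = n·B_1 gives 5x - 3y + 3z = 8.
cos θ = |n₁·n₂| / (|n₁||n₂|) = |-18| / (√244 · √43).
θ = arccos(0.17573) ≈ 79.9°.

79.9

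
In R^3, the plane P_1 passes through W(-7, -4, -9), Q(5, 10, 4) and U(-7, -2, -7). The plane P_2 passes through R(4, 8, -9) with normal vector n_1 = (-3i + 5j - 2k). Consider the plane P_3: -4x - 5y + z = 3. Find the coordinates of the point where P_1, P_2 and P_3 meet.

(-7, 5, 0)

WQ = (12, 14, 13), WU = (0, 2, 2); a normal to P_1 is WQ × WU = (2, -24, 24).
Using W: P_1 has equation 2x - 24y + 24z = -134.
P_2: n_1·r = n_1·R gives -3x + 5y - 2z = 46.
Solving the 3×3 linear system 2x - 24y + 24z = -134, -3x + 5y - 2z = 46, -4x - 5y + z = 3 (e.g. by elimination or Cramer's rule, determinant = 566) gives (-7, 5, 0).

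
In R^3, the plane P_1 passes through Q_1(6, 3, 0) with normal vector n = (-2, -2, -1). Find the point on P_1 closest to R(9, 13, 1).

(3, 7, -2)

P_1: n·r = n·Q_1 gives -2x - 2y - z = -18.
Foot = R − λn with λ = (n·R − d)/|n|² = (-45 − (-18))/9 = -3.
Foot = (9, 13, 1) − (-3)·(-2, -2, -1) = (3, 7, -2).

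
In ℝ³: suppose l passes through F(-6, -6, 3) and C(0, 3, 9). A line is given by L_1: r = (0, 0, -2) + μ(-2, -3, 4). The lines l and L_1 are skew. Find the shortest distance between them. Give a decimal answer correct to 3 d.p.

A direction vector for l is C − F = (6, 9, 6).
Common perpendicular direction n = (6, 9, 6) × (-2, -3, 4) = (54, -36, 0).
With w = (0, 0, -2) − (-6, -6, 3) = (6, 6, -5), w · n = 108.
Distance = |w · n| / |n| = |108| / √4212 ≈ 1.664.

1.664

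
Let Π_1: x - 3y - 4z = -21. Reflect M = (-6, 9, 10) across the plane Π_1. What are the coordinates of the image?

λ = (n·M − d)/|n|² = (-73 − (-21))/26 = -2.
Reflection = M − 2λn = (-6, 9, 10) − (-4)·(1, -3, -4) = (-2, -3, -6).

(-2, -3, -6)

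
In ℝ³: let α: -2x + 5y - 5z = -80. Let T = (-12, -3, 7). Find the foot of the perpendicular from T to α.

(-10, -8, 12)

Foot = T − λn with λ = (n·T − d)/|n|² = (-26 − (-80))/54 = 1.
Foot = (-12, -3, 7) − 1·(-2, 5, -5) = (-10, -8, 12).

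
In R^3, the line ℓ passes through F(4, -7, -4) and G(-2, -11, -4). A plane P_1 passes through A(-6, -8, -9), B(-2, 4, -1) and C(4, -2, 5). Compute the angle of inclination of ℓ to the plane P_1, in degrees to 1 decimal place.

A direction vector for ℓ is G − F = (-6, -4, 0).
AB = (4, 12, 8), AC = (10, 6, 14); a normal to P_1 is AB × AC = (120, 24, -96).
Using A: P_1 has equation 120x + 24y - 96z = -48.
sin θ = |n·v| / (|n||v|) = |-816| / (√24192 · √52) = 0.72753.
θ ≈ 46.7°.

46.7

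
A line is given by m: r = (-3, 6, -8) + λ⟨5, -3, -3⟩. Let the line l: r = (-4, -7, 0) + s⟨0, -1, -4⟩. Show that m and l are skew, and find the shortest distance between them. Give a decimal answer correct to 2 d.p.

13.74

Common perpendicular direction n = (5, -3, -3) × (0, -1, -4) = (9, 20, -5).
With w = (-4, -7, 0) − (-3, 6, -8) = (-1, -13, 8), w · n = -309.
Since n ≠ 0 the lines are not parallel, and w · n = -309 ≠ 0 so they do not intersect; hence they are skew.
Distance = |w · n| / |n| = |-309| / √506 ≈ 13.74.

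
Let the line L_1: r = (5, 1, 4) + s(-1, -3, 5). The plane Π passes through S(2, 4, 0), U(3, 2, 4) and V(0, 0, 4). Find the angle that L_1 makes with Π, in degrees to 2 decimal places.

SU = (1, -2, 4), SV = (-2, -4, 4); a normal to Π is SU × SV = (8, -12, -8).
Using S: Π has equation 8x - 12y - 8z = -32.
sin θ = |n·v| / (|n||v|) = |-12| / (√272 · √35) = 0.12299.
θ ≈ 7.06°.

7.06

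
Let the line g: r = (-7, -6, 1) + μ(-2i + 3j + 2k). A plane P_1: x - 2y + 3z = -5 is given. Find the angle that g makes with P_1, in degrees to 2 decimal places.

7.45

sin θ = |n·v| / (|n||v|) = |-2| / (√14 · √17) = 0.12964.
θ ≈ 7.45°.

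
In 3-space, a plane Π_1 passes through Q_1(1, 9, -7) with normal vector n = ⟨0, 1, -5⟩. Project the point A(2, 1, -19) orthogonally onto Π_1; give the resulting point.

Π_1: n·r = n·Q_1 gives y - 5z = 44.
Foot = A − λn with λ = (n·A − d)/|n|² = (96 − 44)/26 = 2.
Foot = (2, 1, -19) − 2·(0, 1, -5) = (2, -1, -9).

(2, -1, -9)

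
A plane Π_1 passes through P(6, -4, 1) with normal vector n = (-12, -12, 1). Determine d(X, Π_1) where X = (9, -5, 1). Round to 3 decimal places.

1.412

Π_1: n·r = n·P gives -12x - 12y + z = -23.
n·X − d = (-12)·(9) + (-12)·(-5) + (1)·(1) − (-23) = -24; |n| = √289.
Distance = |-24| / √289 = 24/√289 ≈ 1.412.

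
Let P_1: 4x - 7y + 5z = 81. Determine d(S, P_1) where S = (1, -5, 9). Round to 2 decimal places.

n·S − d = (4)·(1) + (-7)·(-5) + (5)·(9) − 81 = 3; |n| = √90.
Distance = |3| / √90 = 3/√90 ≈ 0.32.

0.32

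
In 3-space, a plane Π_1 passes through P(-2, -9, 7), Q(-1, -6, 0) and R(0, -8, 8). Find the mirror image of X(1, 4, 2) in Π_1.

(9, -8, -2)

PQ = (1, 3, -7), PR = (2, 1, 1); a normal to Π_1 is PQ × PR = (10, -15, -5).
Using P: Π_1 has equation 10x - 15y - 5z = 80.
λ = (n·X − d)/|n|² = (-60 − 80)/350 = -2/5.
Reflection = X − 2λn = (1, 4, 2) − (-4/5)·(10, -15, -5) = (9, -8, -2).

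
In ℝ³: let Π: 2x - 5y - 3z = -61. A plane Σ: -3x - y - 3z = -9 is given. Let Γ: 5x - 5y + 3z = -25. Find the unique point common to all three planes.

Solving the 3×3 linear system 2x - 5y - 3z = -61, -3x - y - 3z = -9, 5x - 5y + 3z = -25 (e.g. by elimination or Cramer's rule, determinant = -66) gives (-8, 3, 10).

(-8, 3, 10)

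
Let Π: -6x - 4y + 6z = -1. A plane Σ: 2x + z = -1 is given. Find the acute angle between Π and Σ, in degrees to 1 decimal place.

73.4

cos θ = |n₁·n₂| / (|n₁||n₂|) = |-6| / (√88 · √5).
θ = arccos(0.28604) ≈ 73.4°.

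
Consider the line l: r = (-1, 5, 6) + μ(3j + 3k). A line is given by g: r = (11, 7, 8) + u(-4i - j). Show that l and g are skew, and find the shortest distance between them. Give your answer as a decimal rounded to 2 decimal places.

Common perpendicular direction n = (0, 3, 3) × (-4, -1, 0) = (3, -12, 12).
With w = (11, 7, 8) − (-1, 5, 6) = (12, 2, 2), w · n = 36.
Since n ≠ 0 the lines are not parallel, and w · n = 36 ≠ 0 so they do not intersect; hence they are skew.
Distance = |w · n| / |n| = |36| / √297 ≈ 2.09.

2.09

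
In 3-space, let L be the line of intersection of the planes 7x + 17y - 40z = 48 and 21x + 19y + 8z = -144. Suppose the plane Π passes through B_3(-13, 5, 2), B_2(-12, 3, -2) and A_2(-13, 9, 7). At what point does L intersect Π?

Direction of L: (7, 17, -40) × (21, 19, 8) = (896, -896, -224).
A point on L: solving the two plane equations with x = -27 gives (-27, 21, 3).
B_3B_2 = (1, -2, -4), B_3A_2 = (0, 4, 5); a normal to Π is B_3B_2 × B_3A_2 = (6, -5, 4).
Using B_3: Π has equation 6x - 5y + 4z = -95.
Substitute r = (-27, 21, 3) + t(896, -896, -224) into the plane: -255 + 8960t = -95, so t = 1/56.
Intersection: (-27, 21, 3) + (1/56)·(896, -896, -224) = (-11, 5, -1).

(-11, 5, -1)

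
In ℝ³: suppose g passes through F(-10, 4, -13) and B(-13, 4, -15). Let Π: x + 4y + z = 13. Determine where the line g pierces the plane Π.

A direction vector for g is B − F = (-3, 0, -2).
Substitute r = (-10, 4, -13) + t(-3, 0, -2) into the plane: -7 + (-5)t = 13, so t = -4.
Intersection: (-10, 4, -13) + (-4)·(-3, 0, -2) = (2, 4, -5).

(2, 4, -5)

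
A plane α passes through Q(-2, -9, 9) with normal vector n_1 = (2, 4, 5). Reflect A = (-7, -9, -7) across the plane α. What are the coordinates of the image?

(1, 7, 13)

α: n_1·r = n_1·Q gives 2x + 4y + 5z = 5.
λ = (n·A − d)/|n|² = (-85 − 5)/45 = -2.
Reflection = A − 2λn = (-7, -9, -7) − (-4)·(2, 4, 5) = (1, 7, 13).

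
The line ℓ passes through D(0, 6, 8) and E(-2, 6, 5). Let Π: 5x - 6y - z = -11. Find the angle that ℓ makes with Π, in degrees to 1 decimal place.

14.3

A direction vector for ℓ is E − D = (-2, 0, -3).
sin θ = |n·v| / (|n||v|) = |-7| / (√62 · √13) = 0.24656.
θ ≈ 14.3°.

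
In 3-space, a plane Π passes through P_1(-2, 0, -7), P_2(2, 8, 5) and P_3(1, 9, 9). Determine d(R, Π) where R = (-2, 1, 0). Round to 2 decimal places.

P_1P_2 = (4, 8, 12), P_1P_3 = (3, 9, 16); a normal to Π is P_1P_2 × P_1P_3 = (20, -28, 12).
Using P_1: Π has equation 20x - 28y + 12z = -124.
n·R − d = (20)·(-2) + (-28)·(1) + (12)·(0) − (-124) = 56; |n| = √1328.
Distance = |56| / √1328 = 56/√1328 ≈ 1.54.

1.54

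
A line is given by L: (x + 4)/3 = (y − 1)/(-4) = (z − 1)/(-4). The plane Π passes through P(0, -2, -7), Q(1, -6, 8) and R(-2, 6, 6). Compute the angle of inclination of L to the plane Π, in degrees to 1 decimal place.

L has direction (3, -4, -4) through (-4, 1, 1).
PQ = (1, -4, 15), PR = (-2, 8, 13); a normal to Π is PQ × PR = (-172, -43, 0).
Using P: Π has equation -172x - 43y = 86.
sin θ = |n·v| / (|n||v|) = |-344| / (√31433 · √41) = 0.30302.
θ ≈ 17.6°.

17.6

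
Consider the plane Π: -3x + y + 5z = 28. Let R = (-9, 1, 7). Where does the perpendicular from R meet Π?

(-6, 0, 2)

Foot = R − λn with λ = (n·R − d)/|n|² = (63 − 28)/35 = 1.
Foot = (-9, 1, 7) − 1·(-3, 1, 5) = (-6, 0, 2).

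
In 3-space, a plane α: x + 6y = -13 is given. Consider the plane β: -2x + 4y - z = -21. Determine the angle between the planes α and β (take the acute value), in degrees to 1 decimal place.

37.9

cos θ = |n₁·n₂| / (|n₁||n₂|) = |22| / (√37 · √21).
θ = arccos(0.78925) ≈ 37.9°.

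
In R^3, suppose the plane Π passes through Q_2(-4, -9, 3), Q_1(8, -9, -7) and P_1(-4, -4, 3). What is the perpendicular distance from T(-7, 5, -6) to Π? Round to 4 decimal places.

8.8345

Q_2Q_1 = (12, 0, -10), Q_2P_1 = (0, 5, 0); a normal to Π is Q_2Q_1 × Q_2P_1 = (50, 0, 60).
Using Q_2: Π has equation 50x + 60z = -20.
n·T − d = (50)·(-7) + (0)·(5) + (60)·(-6) − (-20) = -690; |n| = √6100.
Distance = |-690| / √6100 = 690/√6100 ≈ 8.8345.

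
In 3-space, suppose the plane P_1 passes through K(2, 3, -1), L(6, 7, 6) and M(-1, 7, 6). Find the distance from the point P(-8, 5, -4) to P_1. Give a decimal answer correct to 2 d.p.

3.22

KL = (4, 4, 7), KM = (-3, 4, 7); a normal to P_1 is KL × KM = (0, -49, 28).
Using K: P_1 has equation -49y + 28z = -175.
n·P − d = (0)·(-8) + (-49)·(5) + (28)·(-4) − (-175) = -182; |n| = √3185.
Distance = |-182| / √3185 = 182/√3185 ≈ 3.22.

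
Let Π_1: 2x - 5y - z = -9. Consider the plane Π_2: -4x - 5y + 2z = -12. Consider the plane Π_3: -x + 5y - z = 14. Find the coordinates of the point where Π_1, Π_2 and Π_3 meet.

(-1, 2, -3)

Solving the 3×3 linear system 2x - 5y - z = -9, -4x - 5y + 2z = -12, -x + 5y - z = 14 (e.g. by elimination or Cramer's rule, determinant = 45) gives (-1, 2, -3).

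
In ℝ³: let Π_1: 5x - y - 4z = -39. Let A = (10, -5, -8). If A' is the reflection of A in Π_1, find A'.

λ = (n·A − d)/|n|² = (87 − (-39))/42 = 3.
Reflection = A − 2λn = (10, -5, -8) − 6·(5, -1, -4) = (-20, 1, 16).

(-20, 1, 16)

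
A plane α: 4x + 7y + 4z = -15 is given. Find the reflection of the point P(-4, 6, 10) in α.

λ = (n·P − d)/|n|² = (66 − (-15))/81 = 1.
Reflection = P − 2λn = (-4, 6, 10) − 2·(4, 7, 4) = (-12, -8, 2).

(-12, -8, 2)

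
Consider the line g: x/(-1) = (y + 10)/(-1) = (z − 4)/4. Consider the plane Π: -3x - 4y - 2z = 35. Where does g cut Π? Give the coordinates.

(3, -7, -8)

g has direction (-1, -1, 4) through (0, -10, 4).
Substitute r = (0, -10, 4) + t(-1, -1, 4) into the plane: 32 + (-1)t = 35, so t = -3.
Intersection: (0, -10, 4) + (-3)·(-1, -1, 4) = (3, -7, -8).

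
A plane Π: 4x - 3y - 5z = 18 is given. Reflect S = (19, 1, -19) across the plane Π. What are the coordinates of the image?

(-5, 19, 11)

λ = (n·S − d)/|n|² = (168 − 18)/50 = 3.
Reflection = S − 2λn = (19, 1, -19) − 6·(4, -3, -5) = (-5, 19, 11).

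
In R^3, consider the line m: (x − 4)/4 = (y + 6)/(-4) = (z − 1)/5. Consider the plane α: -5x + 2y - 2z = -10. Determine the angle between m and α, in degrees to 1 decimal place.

m has direction (4, -4, 5) through (4, -6, 1).
sin θ = |n·v| / (|n||v|) = |-38| / (√33 · √57) = 0.87617.
θ ≈ 61.2°.

61.2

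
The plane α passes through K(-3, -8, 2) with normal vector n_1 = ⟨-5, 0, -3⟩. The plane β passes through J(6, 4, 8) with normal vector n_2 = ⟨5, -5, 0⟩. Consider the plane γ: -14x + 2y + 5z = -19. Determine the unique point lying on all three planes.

(0, -2, -3)

α: n_1·r = n_1·K gives -5x - 3z = 9.
β: n_2·r = n_2·J gives 5x - 5y = 10.
Solving the 3×3 linear system -5x - 3z = 9, 5x - 5y = 10, -14x + 2y + 5z = -19 (e.g. by elimination or Cramer's rule, determinant = 305) gives (0, -2, -3).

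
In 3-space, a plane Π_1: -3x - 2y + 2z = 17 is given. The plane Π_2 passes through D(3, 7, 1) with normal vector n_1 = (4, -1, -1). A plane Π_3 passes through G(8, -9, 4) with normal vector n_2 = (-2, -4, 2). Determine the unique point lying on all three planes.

Π_2: n_1·r = n_1·D gives 4x - y - z = 4.
Π_3: n_2·r = n_2·G gives -2x - 4y + 2z = 28.
Solving the 3×3 linear system -3x - 2y + 2z = 17, 4x - y - z = 4, -2x - 4y + 2z = 28 (e.g. by elimination or Cramer's rule, determinant = -6) gives (1, -5, 5).

(1, -5, 5)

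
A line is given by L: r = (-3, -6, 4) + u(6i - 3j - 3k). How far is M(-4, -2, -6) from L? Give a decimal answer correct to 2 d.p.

Taking (-3, -6, 4) on L with direction v = (6, -3, -3): w = M − (-3, -6, 4) = (-1, 4, -10), and w × v = (-42, -63, -21).
Distance = |w × v| / |v| = √6174 / √54 ≈ 10.69.

10.69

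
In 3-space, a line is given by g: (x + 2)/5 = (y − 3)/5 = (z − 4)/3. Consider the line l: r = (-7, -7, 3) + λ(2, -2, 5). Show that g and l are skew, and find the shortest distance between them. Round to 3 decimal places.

1.325

g has direction (5, 5, 3) through (-2, 3, 4).
Common perpendicular direction n = (5, 5, 3) × (2, -2, 5) = (31, -19, -20).
With w = (-7, -7, 3) − (-2, 3, 4) = (-5, -10, -1), w · n = 55.
Since n ≠ 0 the lines are not parallel, and w · n = 55 ≠ 0 so they do not intersect; hence they are skew.
Distance = |w · n| / |n| = |55| / √1722 ≈ 1.325.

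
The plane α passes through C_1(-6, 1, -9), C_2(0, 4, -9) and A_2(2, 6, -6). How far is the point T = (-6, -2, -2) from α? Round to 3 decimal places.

4.571

C_1C_2 = (6, 3, 0), C_1A_2 = (8, 5, 3); a normal to α is C_1C_2 × C_1A_2 = (9, -18, 6).
Using C_1: α has equation 9x - 18y + 6z = -126.
n·T − d = (9)·(-6) + (-18)·(-2) + (6)·(-2) − (-126) = 96; |n| = √441.
Distance = |96| / √441 = 96/√441 ≈ 4.571.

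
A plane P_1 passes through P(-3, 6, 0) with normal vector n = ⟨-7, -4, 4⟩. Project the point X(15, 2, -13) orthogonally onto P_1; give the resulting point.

P_1: n·r = n·P gives -7x - 4y + 4z = -3.
Foot = X − λn with λ = (n·X − d)/|n|² = (-165 − (-3))/81 = -2.
Foot = (15, 2, -13) − (-2)·(-7, -4, 4) = (1, -6, -5).

(1, -6, -5)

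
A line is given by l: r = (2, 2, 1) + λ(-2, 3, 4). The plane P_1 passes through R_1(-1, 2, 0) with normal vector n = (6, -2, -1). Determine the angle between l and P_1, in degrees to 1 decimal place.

P_1: n·r = n·R_1 gives 6x - 2y - z = -10.
sin θ = |n·v| / (|n||v|) = |-22| / (√41 · √29) = 0.63802.
θ ≈ 39.6°.

39.6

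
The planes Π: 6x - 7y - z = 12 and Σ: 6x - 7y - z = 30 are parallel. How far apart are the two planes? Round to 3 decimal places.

1.941

Same normal n = (6, -7, -1) with |n| = √86; distance = |12 − 30| / |n| = 18/√86 ≈ 1.941.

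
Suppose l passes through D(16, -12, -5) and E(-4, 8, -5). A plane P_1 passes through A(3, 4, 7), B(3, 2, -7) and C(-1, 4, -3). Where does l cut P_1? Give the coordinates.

(1, 3, -5)

A direction vector for l is E − D = (-20, 20, 0).
AB = (0, -2, -14), AC = (-4, 0, -10); a normal to P_1 is AB × AC = (20, 56, -8).
Using A: P_1 has equation 20x + 56y - 8z = 228.
Substitute r = (16, -12, -5) + t(-20, 20, 0) into the plane: -312 + 720t = 228, so t = 3/4.
Intersection: (16, -12, -5) + (3/4)·(-20, 20, 0) = (1, 3, -5).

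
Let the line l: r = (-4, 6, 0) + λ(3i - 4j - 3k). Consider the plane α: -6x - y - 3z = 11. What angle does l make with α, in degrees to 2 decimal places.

7.26

sin θ = |n·v| / (|n||v|) = |-5| / (√46 · √34) = 0.12643.
θ ≈ 7.26°.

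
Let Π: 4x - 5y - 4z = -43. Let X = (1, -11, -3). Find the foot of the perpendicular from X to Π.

(-7, -1, 5)

Foot = X − λn with λ = (n·X − d)/|n|² = (71 − (-43))/57 = 2.
Foot = (1, -11, -3) − 2·(4, -5, -4) = (-7, -1, 5).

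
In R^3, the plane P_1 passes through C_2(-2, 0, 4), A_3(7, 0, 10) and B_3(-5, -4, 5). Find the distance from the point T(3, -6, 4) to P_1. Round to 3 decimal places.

5.529

C_2A_3 = (9, 0, 6), C_2B_3 = (-3, -4, 1); a normal to P_1 is C_2A_3 × C_2B_3 = (24, -27, -36).
Using C_2: P_1 has equation 24x - 27y - 36z = -192.
n·T − d = (24)·(3) + (-27)·(-6) + (-36)·(4) − (-192) = 282; |n| = √2601.
Distance = |282| / √2601 = 282/√2601 ≈ 5.529.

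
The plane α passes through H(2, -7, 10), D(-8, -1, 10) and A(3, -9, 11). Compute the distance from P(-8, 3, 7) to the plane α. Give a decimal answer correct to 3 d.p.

HD = (-10, 6, 0), HA = (1, -2, 1); a normal to α is HD × HA = (6, 10, 14).
Using H: α has equation 6x + 10y + 14z = 82.
n·P − d = (6)·(-8) + (10)·(3) + (14)·(7) − 82 = -2; |n| = √332.
Distance = |-2| / √332 = 2/√332 ≈ 0.110.

0.110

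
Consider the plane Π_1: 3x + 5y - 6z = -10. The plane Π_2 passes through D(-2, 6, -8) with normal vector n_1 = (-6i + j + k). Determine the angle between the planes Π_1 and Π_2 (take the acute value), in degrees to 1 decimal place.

68.4

Π_2: n_1·r = n_1·D gives -6x + y + z = 10.
cos θ = |n₁·n₂| / (|n₁||n₂|) = |-19| / (√70 · √38).
θ = arccos(0.36839) ≈ 68.4°.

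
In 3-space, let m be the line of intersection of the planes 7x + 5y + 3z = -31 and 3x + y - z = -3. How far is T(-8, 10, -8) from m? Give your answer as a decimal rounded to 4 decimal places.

Direction of m: (7, 5, 3) × (3, 1, -1) = (-8, 16, -8).
A point on m: solving the two plane equations with x = -4 gives (-4, 3, -6).
Taking (-4, 3, -6) on m with direction v = (-8, 16, -8): w = T − (-4, 3, -6) = (-4, 7, -2), and w × v = (-24, -16, -8).
Distance = |w × v| / |v| = √896 / √384 ≈ 1.5275.

1.5275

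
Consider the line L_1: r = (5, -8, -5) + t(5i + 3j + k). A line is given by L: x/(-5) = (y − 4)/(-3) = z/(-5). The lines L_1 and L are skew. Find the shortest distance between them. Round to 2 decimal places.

L has direction (-5, -3, -5) through (0, 4, 0).
Common perpendicular direction n = (5, 3, 1) × (-5, -3, -5) = (-12, 20, 0).
With w = (0, 4, 0) − (5, -8, -5) = (-5, 12, 5), w · n = 300.
Distance = |w · n| / |n| = |300| / √544 ≈ 12.86.

12.86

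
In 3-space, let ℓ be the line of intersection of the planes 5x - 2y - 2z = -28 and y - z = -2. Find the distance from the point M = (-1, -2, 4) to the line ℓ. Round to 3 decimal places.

Direction of ℓ: (5, -2, -2) × (0, 1, -1) = (4, 5, 5).
A point on ℓ: solving the two plane equations with x = 0 gives (0, 6, 8).
Taking (0, 6, 8) on ℓ with direction v = (4, 5, 5): w = M − (0, 6, 8) = (-1, -8, -4), and w × v = (-20, -11, 27).
Distance = |w × v| / |v| = √1250 / √66 ≈ 4.352.

4.352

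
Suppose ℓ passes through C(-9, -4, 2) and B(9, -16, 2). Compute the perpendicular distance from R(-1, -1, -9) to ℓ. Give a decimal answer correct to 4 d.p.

A direction vector for ℓ is B − C = (18, -12, 0).
Taking (-9, -4, 2) on ℓ with direction v = (18, -12, 0): w = R − (-9, -4, 2) = (8, 3, -11), and w × v = (-132, -198, -150).
Distance = |w × v| / |v| = √79128 / √468 ≈ 13.0030.

13.0030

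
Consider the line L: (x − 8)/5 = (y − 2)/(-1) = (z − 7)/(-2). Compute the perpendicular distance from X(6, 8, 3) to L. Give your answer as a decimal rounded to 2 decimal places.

7.34

L has direction (5, -1, -2) through (8, 2, 7).
Taking (8, 2, 7) on L with direction v = (5, -1, -2): w = X − (8, 2, 7) = (-2, 6, -4), and w × v = (-16, -24, -28).
Distance = |w × v| / |v| = √1616 / √30 ≈ 7.34.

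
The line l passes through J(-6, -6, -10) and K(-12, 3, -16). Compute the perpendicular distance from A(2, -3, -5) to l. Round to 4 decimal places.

9.0000

A direction vector for l is K − J = (-6, 9, -6).
Taking (-6, -6, -10) on l with direction v = (-6, 9, -6): w = A − (-6, -6, -10) = (8, 3, 5), and w × v = (-63, 18, 90).
Distance = |w × v| / |v| = √12393 / √153 ≈ 9.0000.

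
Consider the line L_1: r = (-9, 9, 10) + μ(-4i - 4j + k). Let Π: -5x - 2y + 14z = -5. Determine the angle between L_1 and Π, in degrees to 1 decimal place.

sin θ = |n·v| / (|n||v|) = |42| / (√225 · √33) = 0.48742.
θ ≈ 29.2°.

29.2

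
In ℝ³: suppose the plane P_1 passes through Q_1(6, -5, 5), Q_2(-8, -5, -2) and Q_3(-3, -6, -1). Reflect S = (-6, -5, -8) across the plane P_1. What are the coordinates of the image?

Q_1Q_2 = (-14, 0, -7), Q_1Q_3 = (-9, -1, -6); a normal to P_1 is Q_1Q_2 × Q_1Q_3 = (-7, -21, 14).
Using Q_1: P_1 has equation -7x - 21y + 14z = 133.
λ = (n·S − d)/|n|² = (35 − 133)/686 = -1/7.
Reflection = S − 2λn = (-6, -5, -8) − (-2/7)·(-7, -21, 14) = (-8, -11, -4).

(-8, -11, -4)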